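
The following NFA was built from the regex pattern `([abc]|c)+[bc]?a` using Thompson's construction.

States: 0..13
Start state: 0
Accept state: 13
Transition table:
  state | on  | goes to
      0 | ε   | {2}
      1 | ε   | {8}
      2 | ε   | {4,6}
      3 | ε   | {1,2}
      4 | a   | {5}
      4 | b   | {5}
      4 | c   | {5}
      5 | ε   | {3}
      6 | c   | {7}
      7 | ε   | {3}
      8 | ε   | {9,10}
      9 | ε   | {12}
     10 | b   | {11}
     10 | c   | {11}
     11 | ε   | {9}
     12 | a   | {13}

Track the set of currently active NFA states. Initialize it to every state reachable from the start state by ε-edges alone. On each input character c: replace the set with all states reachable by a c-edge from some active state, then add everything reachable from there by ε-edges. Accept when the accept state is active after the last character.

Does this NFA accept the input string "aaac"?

initial (ε-close {0}): {0,2,4,6}
'a' @ 1: {1,2,3,4,5,6,8,9,10,12}
'a' @ 2: {1,2,3,4,5,6,8,9,10,12,13}  (accept∈set)
'a' @ 3: {1,2,3,4,5,6,8,9,10,12,13}  (accept∈set)
'c' @ 4: {1,2,3,4,5,6,7,8,9,10,11,12}
end set {1,2,3,4,5,6,7,8,9,10,11,12} — state 13 not in

Answer: REJECT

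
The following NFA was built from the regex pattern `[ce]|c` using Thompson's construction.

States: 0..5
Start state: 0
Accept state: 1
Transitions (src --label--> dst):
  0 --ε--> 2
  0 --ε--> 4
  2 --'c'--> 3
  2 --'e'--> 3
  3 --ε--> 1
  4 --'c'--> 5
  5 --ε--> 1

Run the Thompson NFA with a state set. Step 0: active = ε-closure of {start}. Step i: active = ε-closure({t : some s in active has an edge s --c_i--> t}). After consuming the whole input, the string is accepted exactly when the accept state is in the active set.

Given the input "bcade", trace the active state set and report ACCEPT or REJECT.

Answer: REJECT

Derivation:
S₀ = ε-closure({0}) = {0,2,4}
'b' @ 1: {}  — no active states
rest 'cade' ignored (set empty)
end set {} — state 1 not in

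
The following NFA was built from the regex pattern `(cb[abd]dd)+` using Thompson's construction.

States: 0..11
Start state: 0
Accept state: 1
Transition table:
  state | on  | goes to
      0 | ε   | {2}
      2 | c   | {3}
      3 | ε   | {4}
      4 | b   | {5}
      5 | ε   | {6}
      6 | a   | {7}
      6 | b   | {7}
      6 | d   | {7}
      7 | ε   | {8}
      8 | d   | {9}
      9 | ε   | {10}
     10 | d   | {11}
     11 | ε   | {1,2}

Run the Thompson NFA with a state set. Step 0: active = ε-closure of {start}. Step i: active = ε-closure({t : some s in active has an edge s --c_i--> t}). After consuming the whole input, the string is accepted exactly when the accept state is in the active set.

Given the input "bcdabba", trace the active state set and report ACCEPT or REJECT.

start: ε-closure({0}) = {0,2}
'b' @ 1: {}  — no active states
rest 'cdabba' ignored (set empty)
after full input: {}  (accept=1 not in)

Answer: REJECT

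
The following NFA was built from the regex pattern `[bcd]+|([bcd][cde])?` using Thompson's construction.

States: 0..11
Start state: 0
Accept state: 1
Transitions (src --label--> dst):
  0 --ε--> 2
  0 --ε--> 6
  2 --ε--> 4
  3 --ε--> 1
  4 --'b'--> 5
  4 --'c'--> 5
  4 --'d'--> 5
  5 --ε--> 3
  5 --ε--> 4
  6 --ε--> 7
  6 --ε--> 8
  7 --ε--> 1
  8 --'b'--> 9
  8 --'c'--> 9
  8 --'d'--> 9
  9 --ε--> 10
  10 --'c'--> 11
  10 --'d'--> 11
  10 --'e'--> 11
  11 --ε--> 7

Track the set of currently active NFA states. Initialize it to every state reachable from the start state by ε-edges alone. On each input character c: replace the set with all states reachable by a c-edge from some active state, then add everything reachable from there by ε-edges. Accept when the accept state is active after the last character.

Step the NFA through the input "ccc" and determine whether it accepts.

S₀ = ε-closure({0}) = {0,1,2,4,6,7,8}
'c' @ 1: {1,3,4,5,9,10}  (accept∈set)
'c' @ 2: {1,3,4,5,7,11}  (accept∈set)
'c' @ 3: {1,3,4,5}  (accept∈set)
final: {1,3,4,5}; accept 1 in set

Answer: ACCEPT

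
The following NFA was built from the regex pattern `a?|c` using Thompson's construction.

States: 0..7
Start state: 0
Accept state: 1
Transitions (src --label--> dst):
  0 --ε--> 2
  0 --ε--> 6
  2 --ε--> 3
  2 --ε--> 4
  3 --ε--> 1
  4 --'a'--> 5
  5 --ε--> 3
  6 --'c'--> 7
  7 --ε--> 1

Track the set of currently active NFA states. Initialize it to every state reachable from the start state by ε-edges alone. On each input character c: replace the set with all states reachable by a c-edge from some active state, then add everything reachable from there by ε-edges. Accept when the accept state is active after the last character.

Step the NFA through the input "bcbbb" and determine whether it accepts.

Answer: REJECT

Trace:
start: ε-closure({0}) = {0,1,2,3,4,6}
'b' @ 1: {}  — no active states
rest 'cbbb' ignored (set empty)
after full input: {}  (accept=1 not in)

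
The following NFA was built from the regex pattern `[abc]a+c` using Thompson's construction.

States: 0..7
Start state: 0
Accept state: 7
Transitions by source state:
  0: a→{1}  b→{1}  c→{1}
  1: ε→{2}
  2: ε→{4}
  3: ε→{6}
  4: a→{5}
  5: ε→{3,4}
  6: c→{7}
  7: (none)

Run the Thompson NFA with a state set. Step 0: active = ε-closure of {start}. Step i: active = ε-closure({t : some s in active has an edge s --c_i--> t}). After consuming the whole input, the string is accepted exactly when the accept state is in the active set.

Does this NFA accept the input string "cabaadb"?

Answer: REJECT

Trace:
S₀ = ε-closure({0}) = {0}
'c' @ 1: {1,2,4}
'a' @ 2: {3,4,5,6}
'b' @ 3: {}  — state set empty
rest 'aadb' ignored (set empty)
end set {} — state 7 not in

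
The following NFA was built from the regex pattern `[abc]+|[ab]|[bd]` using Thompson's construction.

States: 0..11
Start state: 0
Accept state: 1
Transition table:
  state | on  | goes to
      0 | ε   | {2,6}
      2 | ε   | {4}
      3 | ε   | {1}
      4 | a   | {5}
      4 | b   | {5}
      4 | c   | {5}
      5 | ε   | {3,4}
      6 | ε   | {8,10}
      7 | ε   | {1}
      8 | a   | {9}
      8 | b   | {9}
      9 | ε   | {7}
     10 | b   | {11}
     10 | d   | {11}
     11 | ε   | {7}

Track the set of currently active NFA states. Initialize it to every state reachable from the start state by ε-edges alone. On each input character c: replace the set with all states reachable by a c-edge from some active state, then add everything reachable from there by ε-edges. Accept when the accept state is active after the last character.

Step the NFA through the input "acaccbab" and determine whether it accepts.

Answer: ACCEPT

Trace:
initial (ε-close {0}): {0,2,4,6,8,10}
'a' @ 1: {1,3,4,5,7,9}  ✓accept
'c' @ 2: {1,3,4,5}  ✓accept
'a' @ 3: {1,3,4,5}  ✓accept
'c' @ 4: {1,3,4,5}  ✓accept
'c' @ 5: {1,3,4,5}  ✓accept
'b' @ 6: {1,3,4,5}  ✓accept
'a' @ 7: {1,3,4,5}  ✓accept
'b' @ 8: {1,3,4,5}  ✓accept
after full input: {1,3,4,5}  (accept=1 in)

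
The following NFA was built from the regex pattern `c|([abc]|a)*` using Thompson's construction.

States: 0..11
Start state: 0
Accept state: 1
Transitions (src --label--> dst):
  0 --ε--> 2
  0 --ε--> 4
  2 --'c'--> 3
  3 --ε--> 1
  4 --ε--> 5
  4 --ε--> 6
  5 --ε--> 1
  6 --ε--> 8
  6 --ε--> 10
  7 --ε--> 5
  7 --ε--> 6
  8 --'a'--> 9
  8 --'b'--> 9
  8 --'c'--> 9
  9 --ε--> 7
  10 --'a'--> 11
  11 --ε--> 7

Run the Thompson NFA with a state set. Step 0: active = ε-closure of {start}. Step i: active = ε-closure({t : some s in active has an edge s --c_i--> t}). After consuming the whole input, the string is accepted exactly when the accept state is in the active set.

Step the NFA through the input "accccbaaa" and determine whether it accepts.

Answer: ACCEPT

Derivation:
S₀ = ε-closure({0}) = {0,1,2,4,5,6,8,10}
'a' @ 1: {1,5,6,7,8,9,10,11}  [accepting]
'c' @ 2: {1,5,6,7,8,9,10}  [accepting]
'c' @ 3: {1,5,6,7,8,9,10}  [accepting]
'c' @ 4: {1,5,6,7,8,9,10}  [accepting]
'c' @ 5: {1,5,6,7,8,9,10}  [accepting]
'b' @ 6: {1,5,6,7,8,9,10}  [accepting]
'a' @ 7: {1,5,6,7,8,9,10,11}  [accepting]
'a' @ 8: {1,5,6,7,8,9,10,11}  [accepting]
'a' @ 9: {1,5,6,7,8,9,10,11}  [accepting]
end set {1,5,6,7,8,9,10,11} — state 1 in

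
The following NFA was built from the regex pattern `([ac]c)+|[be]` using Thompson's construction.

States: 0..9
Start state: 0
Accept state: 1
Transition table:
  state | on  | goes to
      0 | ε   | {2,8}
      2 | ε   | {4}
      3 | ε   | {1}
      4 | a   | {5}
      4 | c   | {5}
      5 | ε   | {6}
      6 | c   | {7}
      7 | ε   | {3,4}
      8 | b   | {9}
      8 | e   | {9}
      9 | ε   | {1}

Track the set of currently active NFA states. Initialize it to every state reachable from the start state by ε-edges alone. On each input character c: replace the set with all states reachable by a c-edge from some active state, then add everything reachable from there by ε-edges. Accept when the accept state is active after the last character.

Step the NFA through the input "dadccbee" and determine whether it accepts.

Answer: REJECT

Steps:
S₀ = ε-closure({0}) = {0,2,4,8}
'd' @ 1: {}  — dead — no transitions
rest 'adccbee' ignored (set empty)
after full input: {}  (accept=1 not in)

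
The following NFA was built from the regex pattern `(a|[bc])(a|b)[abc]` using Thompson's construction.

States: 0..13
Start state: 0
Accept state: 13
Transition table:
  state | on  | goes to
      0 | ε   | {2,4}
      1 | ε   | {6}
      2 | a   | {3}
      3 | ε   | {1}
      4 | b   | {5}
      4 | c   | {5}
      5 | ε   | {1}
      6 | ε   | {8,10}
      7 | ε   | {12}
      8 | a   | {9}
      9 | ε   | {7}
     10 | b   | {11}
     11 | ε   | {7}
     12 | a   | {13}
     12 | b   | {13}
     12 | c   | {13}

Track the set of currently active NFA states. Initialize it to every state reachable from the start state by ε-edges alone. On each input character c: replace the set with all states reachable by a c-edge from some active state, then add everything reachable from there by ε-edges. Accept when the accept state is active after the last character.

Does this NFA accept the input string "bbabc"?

Answer: REJECT

Trace:
start: ε-closure({0}) = {0,2,4}
'b' @ 1: {1,5,6,8,10}
'b' @ 2: {7,11,12}
'a' @ 3: {13}  [accepting]
'b' @ 4: {}  — no active states
rest 'c' ignored (set empty)
final: {}; accept 13 not in set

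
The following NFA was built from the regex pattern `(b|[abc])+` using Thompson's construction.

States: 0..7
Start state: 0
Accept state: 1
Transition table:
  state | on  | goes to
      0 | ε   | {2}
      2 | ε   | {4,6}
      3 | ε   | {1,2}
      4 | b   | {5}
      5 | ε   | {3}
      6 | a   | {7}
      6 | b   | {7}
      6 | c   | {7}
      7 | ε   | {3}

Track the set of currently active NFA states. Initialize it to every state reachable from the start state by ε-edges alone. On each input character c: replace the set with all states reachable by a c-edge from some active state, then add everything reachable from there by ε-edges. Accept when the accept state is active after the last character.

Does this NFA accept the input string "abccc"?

Answer: ACCEPT

Trace:
start: ε-closure({0}) = {0,2,4,6}
'a' @ 1: {1,2,3,4,6,7}  ✓accept
'b' @ 2: {1,2,3,4,5,6,7}  ✓accept
'c' @ 3: {1,2,3,4,6,7}  ✓accept
'c' @ 4: {1,2,3,4,6,7}  ✓accept
'c' @ 5: {1,2,3,4,6,7}  ✓accept
final: {1,2,3,4,6,7}; accept 1 in set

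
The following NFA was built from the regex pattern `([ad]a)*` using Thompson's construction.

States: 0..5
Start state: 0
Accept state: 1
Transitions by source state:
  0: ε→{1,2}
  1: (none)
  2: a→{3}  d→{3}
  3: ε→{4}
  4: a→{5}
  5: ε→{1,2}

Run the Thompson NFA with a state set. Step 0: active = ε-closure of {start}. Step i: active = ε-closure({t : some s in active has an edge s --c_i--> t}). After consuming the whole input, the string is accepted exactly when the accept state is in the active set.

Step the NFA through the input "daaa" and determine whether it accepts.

Answer: ACCEPT

Trace:
S₀ = ε-closure({0}) = {0,1,2}
'd' @ 1: {3,4}
'a' @ 2: {1,2,5}  [accepting]
'a' @ 3: {3,4}
'a' @ 4: {1,2,5}  [accepting]
end set {1,2,5} — state 1 in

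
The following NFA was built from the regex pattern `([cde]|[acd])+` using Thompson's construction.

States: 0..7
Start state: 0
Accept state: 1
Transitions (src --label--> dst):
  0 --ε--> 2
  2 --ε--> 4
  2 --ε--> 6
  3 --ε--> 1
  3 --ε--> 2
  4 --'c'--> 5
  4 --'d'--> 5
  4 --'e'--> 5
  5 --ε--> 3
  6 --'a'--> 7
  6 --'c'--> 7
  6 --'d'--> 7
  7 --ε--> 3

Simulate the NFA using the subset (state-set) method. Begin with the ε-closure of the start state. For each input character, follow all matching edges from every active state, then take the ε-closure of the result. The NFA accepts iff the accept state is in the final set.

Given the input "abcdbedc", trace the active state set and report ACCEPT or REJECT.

Answer: REJECT

Derivation:
S₀ = ε-closure({0}) = {0,2,4,6}
'a' @ 1: {1,2,3,4,6,7}  [accepting]
'b' @ 2: {}  — dead — no transitions
rest 'cdbedc' ignored (set empty)
end set {} — state 1 not in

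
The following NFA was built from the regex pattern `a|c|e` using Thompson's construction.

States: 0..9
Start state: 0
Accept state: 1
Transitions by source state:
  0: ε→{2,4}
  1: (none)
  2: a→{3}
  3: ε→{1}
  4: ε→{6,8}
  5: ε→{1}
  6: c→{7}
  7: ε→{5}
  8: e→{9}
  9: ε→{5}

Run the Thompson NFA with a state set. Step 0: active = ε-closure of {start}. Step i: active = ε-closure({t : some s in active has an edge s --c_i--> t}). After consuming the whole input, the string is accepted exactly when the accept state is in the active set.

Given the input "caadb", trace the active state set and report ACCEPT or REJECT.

start: ε-closure({0}) = {0,2,4,6,8}
'c' @ 1: {1,5,7}  [accepting]
'a' @ 2: {}  — dead — no transitions
rest 'adb' ignored (set empty)
final: {}; accept 1 not in set

Answer: REJECT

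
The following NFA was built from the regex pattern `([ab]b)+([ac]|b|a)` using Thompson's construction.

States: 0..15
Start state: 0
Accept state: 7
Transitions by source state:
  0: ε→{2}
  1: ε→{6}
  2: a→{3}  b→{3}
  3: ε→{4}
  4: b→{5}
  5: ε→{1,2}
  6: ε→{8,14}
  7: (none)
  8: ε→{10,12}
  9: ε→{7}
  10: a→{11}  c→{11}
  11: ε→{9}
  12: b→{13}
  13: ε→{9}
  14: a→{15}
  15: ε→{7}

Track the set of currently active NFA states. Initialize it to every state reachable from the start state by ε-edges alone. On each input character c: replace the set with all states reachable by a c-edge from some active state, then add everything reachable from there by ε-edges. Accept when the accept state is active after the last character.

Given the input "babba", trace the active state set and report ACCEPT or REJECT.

Answer: REJECT

Trace:
S₀ = ε-closure({0}) = {0,2}
'b' @ 1: {3,4}
'a' @ 2: {}  — dead — no transitions
rest 'bba' ignored (set empty)
final: {}; accept 7 not in set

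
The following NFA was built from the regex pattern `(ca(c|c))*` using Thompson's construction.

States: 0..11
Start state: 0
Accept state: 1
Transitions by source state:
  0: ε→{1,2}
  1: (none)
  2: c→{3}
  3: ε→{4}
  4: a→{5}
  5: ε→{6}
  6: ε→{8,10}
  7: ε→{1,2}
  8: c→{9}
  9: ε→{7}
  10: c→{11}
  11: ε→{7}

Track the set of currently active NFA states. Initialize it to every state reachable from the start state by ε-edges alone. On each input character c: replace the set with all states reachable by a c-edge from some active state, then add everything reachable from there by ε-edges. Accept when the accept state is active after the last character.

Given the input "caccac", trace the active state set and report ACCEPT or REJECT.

initial (ε-close {0}): {0,1,2}
'c' @ 1: {3,4}
'a' @ 2: {5,6,8,10}
'c' @ 3: {1,2,7,9,11}  [accepting]
'c' @ 4: {3,4}
'a' @ 5: {5,6,8,10}
'c' @ 6: {1,2,7,9,11}  [accepting]
end set {1,2,7,9,11} — state 1 in

Answer: ACCEPT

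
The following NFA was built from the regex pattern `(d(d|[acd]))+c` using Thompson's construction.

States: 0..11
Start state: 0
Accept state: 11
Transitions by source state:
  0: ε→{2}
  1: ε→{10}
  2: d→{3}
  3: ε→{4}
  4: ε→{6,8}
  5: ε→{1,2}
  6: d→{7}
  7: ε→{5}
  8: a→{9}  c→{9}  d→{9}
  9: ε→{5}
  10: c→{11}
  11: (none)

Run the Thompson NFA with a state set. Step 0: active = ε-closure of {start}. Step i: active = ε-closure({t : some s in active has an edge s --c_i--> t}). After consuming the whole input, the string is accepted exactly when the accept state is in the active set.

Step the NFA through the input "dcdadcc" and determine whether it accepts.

start: ε-closure({0}) = {0,2}
'd' @ 1: {3,4,6,8}
'c' @ 2: {1,2,5,9,10}
'd' @ 3: {3,4,6,8}
'a' @ 4: {1,2,5,9,10}
'd' @ 5: {3,4,6,8}
'c' @ 6: {1,2,5,9,10}
'c' @ 7: {11}  (accept∈set)
final: {11}; accept 11 in set

Answer: ACCEPT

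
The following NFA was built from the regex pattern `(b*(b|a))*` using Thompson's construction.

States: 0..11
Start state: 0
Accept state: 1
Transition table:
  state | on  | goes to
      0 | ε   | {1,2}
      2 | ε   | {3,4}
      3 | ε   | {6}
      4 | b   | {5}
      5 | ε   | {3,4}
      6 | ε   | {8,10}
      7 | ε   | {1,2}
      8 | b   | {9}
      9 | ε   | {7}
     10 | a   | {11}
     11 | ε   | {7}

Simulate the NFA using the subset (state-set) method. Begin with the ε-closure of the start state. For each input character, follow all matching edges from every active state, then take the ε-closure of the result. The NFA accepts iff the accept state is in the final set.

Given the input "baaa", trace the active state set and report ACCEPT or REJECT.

Answer: ACCEPT

Steps:
start: ε-closure({0}) = {0,1,2,3,4,6,8,10}
'b' @ 1: {1,2,3,4,5,6,7,8,9,10}  [accepting]
'a' @ 2: {1,2,3,4,6,7,8,10,11}  [accepting]
'a' @ 3: {1,2,3,4,6,7,8,10,11}  [accepting]
'a' @ 4: {1,2,3,4,6,7,8,10,11}  [accepting]
final: {1,2,3,4,6,7,8,10,11}; accept 1 in set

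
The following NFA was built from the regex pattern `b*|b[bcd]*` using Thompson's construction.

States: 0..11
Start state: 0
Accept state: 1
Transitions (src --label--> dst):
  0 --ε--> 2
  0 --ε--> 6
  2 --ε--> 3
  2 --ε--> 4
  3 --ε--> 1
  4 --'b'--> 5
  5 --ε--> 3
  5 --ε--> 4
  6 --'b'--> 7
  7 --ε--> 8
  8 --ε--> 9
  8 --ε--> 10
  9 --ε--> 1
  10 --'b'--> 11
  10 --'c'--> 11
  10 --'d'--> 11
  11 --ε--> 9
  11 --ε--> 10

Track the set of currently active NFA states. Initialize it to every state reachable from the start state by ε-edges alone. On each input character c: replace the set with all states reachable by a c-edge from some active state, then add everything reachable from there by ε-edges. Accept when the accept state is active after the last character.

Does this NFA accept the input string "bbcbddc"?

Answer: ACCEPT

Derivation:
initial (ε-close {0}): {0,1,2,3,4,6}
'b' @ 1: {1,3,4,5,7,8,9,10}  [accepting]
'b' @ 2: {1,3,4,5,9,10,11}  [accepting]
'c' @ 3: {1,9,10,11}  [accepting]
'b' @ 4: {1,9,10,11}  [accepting]
'd' @ 5: {1,9,10,11}  [accepting]
'd' @ 6: {1,9,10,11}  [accepting]
'c' @ 7: {1,9,10,11}  [accepting]
after full input: {1,9,10,11}  (accept=1 in)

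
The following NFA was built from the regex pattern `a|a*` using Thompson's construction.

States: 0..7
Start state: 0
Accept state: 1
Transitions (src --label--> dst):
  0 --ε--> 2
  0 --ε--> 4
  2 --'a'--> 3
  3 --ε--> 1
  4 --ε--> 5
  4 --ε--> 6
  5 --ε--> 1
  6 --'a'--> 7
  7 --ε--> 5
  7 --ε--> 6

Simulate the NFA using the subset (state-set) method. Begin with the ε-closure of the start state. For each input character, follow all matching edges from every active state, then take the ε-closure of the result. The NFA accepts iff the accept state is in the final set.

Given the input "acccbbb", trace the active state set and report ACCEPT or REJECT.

Answer: REJECT

Derivation:
start: ε-closure({0}) = {0,1,2,4,5,6}
'a' @ 1: {1,3,5,6,7}  (accept∈set)
'c' @ 2: {}  — no active states
rest 'ccbbb' ignored (set empty)
end set {} — state 1 not in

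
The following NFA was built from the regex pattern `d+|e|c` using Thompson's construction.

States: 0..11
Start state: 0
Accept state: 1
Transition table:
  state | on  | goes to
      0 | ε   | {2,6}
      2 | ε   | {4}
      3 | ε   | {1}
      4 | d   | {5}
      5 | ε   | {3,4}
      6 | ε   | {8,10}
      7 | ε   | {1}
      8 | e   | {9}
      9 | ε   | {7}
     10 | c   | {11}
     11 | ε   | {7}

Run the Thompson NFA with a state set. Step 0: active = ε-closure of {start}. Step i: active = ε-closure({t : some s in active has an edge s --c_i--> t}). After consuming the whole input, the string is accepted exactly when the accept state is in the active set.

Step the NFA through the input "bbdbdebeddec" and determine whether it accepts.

start: ε-closure({0}) = {0,2,4,6,8,10}
'b' @ 1: {}  — no active states
rest 'bdbdebeddec' ignored (set empty)
after full input: {}  (accept=1 not in)

Answer: REJECT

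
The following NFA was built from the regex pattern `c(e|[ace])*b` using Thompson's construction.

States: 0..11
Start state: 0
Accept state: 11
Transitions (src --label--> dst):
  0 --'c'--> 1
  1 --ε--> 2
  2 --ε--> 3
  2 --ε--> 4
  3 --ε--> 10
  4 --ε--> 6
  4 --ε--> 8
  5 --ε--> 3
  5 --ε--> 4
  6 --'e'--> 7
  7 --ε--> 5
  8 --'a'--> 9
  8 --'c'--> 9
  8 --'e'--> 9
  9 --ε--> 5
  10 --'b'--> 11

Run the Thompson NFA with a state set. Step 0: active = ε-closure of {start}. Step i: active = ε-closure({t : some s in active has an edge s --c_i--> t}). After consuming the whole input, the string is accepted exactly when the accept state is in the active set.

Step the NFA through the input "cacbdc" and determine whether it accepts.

Answer: REJECT

Trace:
start: ε-closure({0}) = {0}
'c' @ 1: {1,2,3,4,6,8,10}
'a' @ 2: {3,4,5,6,8,9,10}
'c' @ 3: {3,4,5,6,8,9,10}
'b' @ 4: {11}  [accepting]
'd' @ 5: {}  — no active states
rest 'c' ignored (set empty)
end set {} — state 11 not in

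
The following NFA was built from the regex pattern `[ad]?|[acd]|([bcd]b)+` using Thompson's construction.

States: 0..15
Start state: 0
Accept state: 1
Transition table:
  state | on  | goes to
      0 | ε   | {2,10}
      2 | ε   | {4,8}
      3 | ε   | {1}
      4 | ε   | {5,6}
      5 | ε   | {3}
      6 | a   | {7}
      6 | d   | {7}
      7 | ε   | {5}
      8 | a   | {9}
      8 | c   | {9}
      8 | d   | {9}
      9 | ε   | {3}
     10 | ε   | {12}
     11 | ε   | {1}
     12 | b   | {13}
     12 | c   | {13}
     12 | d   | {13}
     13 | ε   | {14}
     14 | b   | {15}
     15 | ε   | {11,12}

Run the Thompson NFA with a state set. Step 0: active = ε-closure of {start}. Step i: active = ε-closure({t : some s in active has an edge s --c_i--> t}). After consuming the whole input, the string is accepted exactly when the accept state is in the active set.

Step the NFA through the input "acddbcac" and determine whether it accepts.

Answer: REJECT

Trace:
start: ε-closure({0}) = {0,1,2,3,4,5,6,8,10,12}
'a' @ 1: {1,3,5,7,9}  ✓accept
'c' @ 2: {}  — state set empty
rest 'ddbcac' ignored (set empty)
final: {}; accept 1 not in set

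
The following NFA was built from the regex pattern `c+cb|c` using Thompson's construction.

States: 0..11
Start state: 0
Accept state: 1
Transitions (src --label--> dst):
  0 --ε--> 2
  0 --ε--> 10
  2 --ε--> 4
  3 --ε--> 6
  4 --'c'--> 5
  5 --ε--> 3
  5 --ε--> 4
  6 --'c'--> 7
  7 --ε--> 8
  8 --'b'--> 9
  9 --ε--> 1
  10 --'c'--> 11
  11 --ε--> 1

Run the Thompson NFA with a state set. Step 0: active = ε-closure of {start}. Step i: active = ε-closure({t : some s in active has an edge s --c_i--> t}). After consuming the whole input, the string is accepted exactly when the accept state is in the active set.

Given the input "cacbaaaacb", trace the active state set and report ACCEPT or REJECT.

Answer: REJECT

Trace:
initial (ε-close {0}): {0,2,4,10}
'c' @ 1: {1,3,4,5,6,11}  ✓accept
'a' @ 2: {}  — state set empty
rest 'cbaaaacb' ignored (set empty)
end set {} — state 1 not in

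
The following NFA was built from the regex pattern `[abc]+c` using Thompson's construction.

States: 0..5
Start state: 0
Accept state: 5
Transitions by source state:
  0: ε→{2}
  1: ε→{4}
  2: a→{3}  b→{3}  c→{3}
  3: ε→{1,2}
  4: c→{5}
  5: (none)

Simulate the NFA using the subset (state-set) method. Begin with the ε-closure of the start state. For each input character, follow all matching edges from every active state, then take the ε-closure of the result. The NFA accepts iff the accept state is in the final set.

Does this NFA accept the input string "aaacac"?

Answer: ACCEPT

Trace:
start: ε-closure({0}) = {0,2}
'a' @ 1: {1,2,3,4}
'a' @ 2: {1,2,3,4}
'a' @ 3: {1,2,3,4}
'c' @ 4: {1,2,3,4,5}  ✓accept
'a' @ 5: {1,2,3,4}
'c' @ 6: {1,2,3,4,5}  ✓accept
end set {1,2,3,4,5} — state 5 in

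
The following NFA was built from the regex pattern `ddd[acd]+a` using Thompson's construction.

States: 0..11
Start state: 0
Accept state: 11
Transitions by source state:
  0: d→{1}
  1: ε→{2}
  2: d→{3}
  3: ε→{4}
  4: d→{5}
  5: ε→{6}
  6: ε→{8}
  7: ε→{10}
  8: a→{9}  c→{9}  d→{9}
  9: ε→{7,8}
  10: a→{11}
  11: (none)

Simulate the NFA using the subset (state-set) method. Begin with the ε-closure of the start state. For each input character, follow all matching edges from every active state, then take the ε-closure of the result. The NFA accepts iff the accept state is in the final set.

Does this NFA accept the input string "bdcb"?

Answer: REJECT

Derivation:
initial (ε-close {0}): {0}
'b' @ 1: {}  — no active states
rest 'dcb' ignored (set empty)
after full input: {}  (accept=11 not in)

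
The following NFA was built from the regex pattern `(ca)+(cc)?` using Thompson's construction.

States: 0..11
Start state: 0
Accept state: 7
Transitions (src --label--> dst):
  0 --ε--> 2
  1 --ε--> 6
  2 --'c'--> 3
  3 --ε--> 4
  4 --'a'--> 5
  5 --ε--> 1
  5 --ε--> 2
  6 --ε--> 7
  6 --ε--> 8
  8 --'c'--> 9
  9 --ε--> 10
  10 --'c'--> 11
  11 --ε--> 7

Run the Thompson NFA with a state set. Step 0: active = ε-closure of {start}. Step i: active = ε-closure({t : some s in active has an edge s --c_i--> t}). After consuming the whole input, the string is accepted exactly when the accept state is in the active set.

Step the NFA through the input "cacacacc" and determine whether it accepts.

Answer: ACCEPT

Trace:
S₀ = ε-closure({0}) = {0,2}
'c' @ 1: {3,4}
'a' @ 2: {1,2,5,6,7,8}  ✓accept
'c' @ 3: {3,4,9,10}
'a' @ 4: {1,2,5,6,7,8}  ✓accept
'c' @ 5: {3,4,9,10}
'a' @ 6: {1,2,5,6,7,8}  ✓accept
'c' @ 7: {3,4,9,10}
'c' @ 8: {7,11}  ✓accept
after full input: {7,11}  (accept=7 in)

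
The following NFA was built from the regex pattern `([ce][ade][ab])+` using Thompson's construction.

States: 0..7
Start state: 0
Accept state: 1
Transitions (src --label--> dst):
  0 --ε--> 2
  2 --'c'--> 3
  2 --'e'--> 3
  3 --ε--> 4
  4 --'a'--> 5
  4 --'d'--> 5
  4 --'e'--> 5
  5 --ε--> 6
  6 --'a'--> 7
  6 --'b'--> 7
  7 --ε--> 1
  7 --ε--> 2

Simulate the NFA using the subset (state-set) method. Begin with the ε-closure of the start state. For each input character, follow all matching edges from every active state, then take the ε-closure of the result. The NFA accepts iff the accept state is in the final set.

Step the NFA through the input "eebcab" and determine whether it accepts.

Answer: ACCEPT

Steps:
S₀ = ε-closure({0}) = {0,2}
'e' @ 1: {3,4}
'e' @ 2: {5,6}
'b' @ 3: {1,2,7}  ✓accept
'c' @ 4: {3,4}
'a' @ 5: {5,6}
'b' @ 6: {1,2,7}  ✓accept
final: {1,2,7}; accept 1 in set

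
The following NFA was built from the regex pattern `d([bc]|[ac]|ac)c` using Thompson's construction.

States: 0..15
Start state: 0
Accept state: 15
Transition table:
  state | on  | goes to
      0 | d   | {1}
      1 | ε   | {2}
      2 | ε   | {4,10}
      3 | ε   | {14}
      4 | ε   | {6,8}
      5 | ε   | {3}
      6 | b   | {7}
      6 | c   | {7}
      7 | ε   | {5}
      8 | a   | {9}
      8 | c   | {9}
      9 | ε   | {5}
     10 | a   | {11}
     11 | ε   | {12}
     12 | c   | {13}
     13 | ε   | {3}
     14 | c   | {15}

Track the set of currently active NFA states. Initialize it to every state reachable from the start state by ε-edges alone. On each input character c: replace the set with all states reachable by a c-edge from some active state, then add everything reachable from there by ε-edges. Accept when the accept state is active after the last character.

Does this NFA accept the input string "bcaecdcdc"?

initial (ε-close {0}): {0}
'b' @ 1: {}  — state set empty
rest 'caecdcdc' ignored (set empty)
end set {} — state 15 not in

Answer: REJECT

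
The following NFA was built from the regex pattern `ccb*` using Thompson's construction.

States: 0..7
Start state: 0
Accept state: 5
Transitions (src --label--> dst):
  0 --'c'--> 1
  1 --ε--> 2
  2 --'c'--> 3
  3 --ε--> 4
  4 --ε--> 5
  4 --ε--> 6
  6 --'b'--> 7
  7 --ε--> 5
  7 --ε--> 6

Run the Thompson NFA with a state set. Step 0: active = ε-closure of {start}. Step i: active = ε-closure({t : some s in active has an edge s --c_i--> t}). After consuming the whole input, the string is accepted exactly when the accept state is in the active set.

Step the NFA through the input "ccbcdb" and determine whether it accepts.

start: ε-closure({0}) = {0}
'c' @ 1: {1,2}
'c' @ 2: {3,4,5,6}  ✓accept
'b' @ 3: {5,6,7}  ✓accept
'c' @ 4: {}  — dead — no transitions
rest 'db' ignored (set empty)
after full input: {}  (accept=5 not in)

Answer: REJECT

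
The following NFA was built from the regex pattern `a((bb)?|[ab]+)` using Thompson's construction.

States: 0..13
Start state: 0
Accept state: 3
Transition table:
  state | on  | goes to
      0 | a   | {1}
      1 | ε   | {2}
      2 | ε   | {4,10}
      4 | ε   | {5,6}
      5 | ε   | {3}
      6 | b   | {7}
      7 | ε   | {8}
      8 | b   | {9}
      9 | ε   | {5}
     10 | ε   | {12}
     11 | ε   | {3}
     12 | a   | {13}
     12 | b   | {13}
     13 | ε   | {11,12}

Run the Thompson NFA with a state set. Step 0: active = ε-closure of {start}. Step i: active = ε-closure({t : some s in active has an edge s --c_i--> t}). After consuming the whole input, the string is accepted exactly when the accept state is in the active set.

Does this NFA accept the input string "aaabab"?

start: ε-closure({0}) = {0}
'a' @ 1: {1,2,3,4,5,6,10,12}  [accepting]
'a' @ 2: {3,11,12,13}  [accepting]
'a' @ 3: {3,11,12,13}  [accepting]
'b' @ 4: {3,11,12,13}  [accepting]
'a' @ 5: {3,11,12,13}  [accepting]
'b' @ 6: {3,11,12,13}  [accepting]
end set {3,11,12,13} — state 3 in

Answer: ACCEPT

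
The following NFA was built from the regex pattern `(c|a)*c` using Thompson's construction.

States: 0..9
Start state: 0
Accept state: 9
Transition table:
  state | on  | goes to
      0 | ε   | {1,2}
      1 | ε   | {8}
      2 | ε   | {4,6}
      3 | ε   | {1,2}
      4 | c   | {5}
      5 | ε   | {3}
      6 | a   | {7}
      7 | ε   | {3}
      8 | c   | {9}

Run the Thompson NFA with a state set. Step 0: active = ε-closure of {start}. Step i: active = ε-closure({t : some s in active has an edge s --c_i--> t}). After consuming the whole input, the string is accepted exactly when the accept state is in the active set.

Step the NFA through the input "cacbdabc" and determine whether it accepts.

S₀ = ε-closure({0}) = {0,1,2,4,6,8}
'c' @ 1: {1,2,3,4,5,6,8,9}  (accept∈set)
'a' @ 2: {1,2,3,4,6,7,8}
'c' @ 3: {1,2,3,4,5,6,8,9}  (accept∈set)
'b' @ 4: {}  — state set empty
rest 'dabc' ignored (set empty)
final: {}; accept 9 not in set

Answer: REJECT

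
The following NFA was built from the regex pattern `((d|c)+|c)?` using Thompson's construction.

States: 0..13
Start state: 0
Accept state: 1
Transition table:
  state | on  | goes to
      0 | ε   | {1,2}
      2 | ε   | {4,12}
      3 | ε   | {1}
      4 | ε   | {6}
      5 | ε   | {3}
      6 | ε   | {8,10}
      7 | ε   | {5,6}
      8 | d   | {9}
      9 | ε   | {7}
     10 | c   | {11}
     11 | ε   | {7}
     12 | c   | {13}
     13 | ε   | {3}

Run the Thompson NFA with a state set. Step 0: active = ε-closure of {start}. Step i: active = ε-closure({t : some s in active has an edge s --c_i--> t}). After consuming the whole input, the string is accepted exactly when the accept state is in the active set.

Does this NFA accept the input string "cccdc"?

Answer: ACCEPT

Trace:
initial (ε-close {0}): {0,1,2,4,6,8,10,12}
'c' @ 1: {1,3,5,6,7,8,10,11,13}  (accept∈set)
'c' @ 2: {1,3,5,6,7,8,10,11}  (accept∈set)
'c' @ 3: {1,3,5,6,7,8,10,11}  (accept∈set)
'd' @ 4: {1,3,5,6,7,8,9,10}  (accept∈set)
'c' @ 5: {1,3,5,6,7,8,10,11}  (accept∈set)
after full input: {1,3,5,6,7,8,10,11}  (accept=1 in)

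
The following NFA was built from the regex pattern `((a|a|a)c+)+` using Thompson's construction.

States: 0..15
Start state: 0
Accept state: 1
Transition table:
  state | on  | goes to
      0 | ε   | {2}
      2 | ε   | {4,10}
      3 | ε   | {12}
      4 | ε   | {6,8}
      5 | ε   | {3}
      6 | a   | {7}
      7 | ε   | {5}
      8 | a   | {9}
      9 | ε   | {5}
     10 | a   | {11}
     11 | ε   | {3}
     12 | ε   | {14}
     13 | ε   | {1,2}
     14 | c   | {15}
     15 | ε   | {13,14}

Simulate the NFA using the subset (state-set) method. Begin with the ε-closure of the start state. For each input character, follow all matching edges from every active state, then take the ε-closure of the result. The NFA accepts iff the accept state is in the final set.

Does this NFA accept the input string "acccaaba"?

start: ε-closure({0}) = {0,2,4,6,8,10}
'a' @ 1: {3,5,7,9,11,12,14}
'c' @ 2: {1,2,4,6,8,10,13,14,15}  [accepting]
'c' @ 3: {1,2,4,6,8,10,13,14,15}  [accepting]
'c' @ 4: {1,2,4,6,8,10,13,14,15}  [accepting]
'a' @ 5: {3,5,7,9,11,12,14}
'a' @ 6: {}  — no active states
rest 'ba' ignored (set empty)
end set {} — state 1 not in

Answer: REJECT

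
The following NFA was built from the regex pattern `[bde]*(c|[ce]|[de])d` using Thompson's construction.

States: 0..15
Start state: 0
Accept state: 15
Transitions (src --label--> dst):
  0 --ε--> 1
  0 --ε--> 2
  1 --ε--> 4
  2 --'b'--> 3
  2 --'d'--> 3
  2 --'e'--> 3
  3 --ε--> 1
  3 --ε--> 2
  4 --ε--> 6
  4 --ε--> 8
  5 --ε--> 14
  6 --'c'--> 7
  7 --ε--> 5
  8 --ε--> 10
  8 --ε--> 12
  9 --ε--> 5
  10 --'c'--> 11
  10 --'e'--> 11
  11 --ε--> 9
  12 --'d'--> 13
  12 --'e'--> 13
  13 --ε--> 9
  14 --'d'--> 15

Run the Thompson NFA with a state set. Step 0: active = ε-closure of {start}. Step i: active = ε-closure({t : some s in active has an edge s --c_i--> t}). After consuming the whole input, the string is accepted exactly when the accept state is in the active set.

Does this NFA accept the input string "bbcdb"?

initial (ε-close {0}): {0,1,2,4,6,8,10,12}
'b' @ 1: {1,2,3,4,6,8,10,12}
'b' @ 2: {1,2,3,4,6,8,10,12}
'c' @ 3: {5,7,9,11,14}
'd' @ 4: {15}  (accept∈set)
'b' @ 5: {}  — state set empty
final: {}; accept 15 not in set

Answer: REJECT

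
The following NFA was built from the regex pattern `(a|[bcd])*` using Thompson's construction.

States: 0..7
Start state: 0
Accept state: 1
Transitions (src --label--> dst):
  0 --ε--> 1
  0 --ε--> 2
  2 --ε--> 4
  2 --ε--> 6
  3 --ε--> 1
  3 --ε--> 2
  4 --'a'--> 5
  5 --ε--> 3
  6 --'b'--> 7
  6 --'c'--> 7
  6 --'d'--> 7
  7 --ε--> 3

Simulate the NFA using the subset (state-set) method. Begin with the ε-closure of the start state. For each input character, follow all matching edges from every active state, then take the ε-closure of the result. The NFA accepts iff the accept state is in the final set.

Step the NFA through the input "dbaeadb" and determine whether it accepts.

initial (ε-close {0}): {0,1,2,4,6}
'd' @ 1: {1,2,3,4,6,7}  [accepting]
'b' @ 2: {1,2,3,4,6,7}  [accepting]
'a' @ 3: {1,2,3,4,5,6}  [accepting]
'e' @ 4: {}  — state set empty
rest 'adb' ignored (set empty)
after full input: {}  (accept=1 not in)

Answer: REJECT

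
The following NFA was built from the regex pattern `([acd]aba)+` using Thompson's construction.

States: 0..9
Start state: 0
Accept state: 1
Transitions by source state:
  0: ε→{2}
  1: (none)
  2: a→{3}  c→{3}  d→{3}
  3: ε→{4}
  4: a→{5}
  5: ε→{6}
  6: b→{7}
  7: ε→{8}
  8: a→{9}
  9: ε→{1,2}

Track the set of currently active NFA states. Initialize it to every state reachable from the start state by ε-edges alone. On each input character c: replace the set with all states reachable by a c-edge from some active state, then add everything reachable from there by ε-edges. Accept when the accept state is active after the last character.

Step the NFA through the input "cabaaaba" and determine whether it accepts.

initial (ε-close {0}): {0,2}
'c' @ 1: {3,4}
'a' @ 2: {5,6}
'b' @ 3: {7,8}
'a' @ 4: {1,2,9}  (accept∈set)
'a' @ 5: {3,4}
'a' @ 6: {5,6}
'b' @ 7: {7,8}
'a' @ 8: {1,2,9}  (accept∈set)
end set {1,2,9} — state 1 in

Answer: ACCEPT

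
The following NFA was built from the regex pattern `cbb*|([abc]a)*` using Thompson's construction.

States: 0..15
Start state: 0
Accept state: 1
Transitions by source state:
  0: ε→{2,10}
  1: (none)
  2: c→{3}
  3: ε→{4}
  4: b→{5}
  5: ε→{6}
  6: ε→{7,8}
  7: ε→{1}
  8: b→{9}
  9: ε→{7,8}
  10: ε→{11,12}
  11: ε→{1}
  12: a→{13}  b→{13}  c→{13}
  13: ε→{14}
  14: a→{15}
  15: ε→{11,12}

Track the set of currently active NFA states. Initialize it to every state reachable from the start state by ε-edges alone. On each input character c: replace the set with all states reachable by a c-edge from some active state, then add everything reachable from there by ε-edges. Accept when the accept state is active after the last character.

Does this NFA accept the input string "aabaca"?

start: ε-closure({0}) = {0,1,2,10,11,12}
'a' @ 1: {13,14}
'a' @ 2: {1,11,12,15}  [accepting]
'b' @ 3: {13,14}
'a' @ 4: {1,11,12,15}  [accepting]
'c' @ 5: {13,14}
'a' @ 6: {1,11,12,15}  [accepting]
end set {1,11,12,15} — state 1 in

Answer: ACCEPT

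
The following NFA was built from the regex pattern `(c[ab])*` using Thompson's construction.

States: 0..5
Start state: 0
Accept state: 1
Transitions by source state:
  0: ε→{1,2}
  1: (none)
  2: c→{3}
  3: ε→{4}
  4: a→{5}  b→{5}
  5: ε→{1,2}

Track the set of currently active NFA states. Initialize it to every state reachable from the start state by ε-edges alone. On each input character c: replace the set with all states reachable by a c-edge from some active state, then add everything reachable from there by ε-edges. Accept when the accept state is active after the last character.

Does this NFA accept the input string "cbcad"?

Answer: REJECT

Trace:
initial (ε-close {0}): {0,1,2}
'c' @ 1: {3,4}
'b' @ 2: {1,2,5}  ✓accept
'c' @ 3: {3,4}
'a' @ 4: {1,2,5}  ✓accept
'd' @ 5: {}  — no active states
after full input: {}  (accept=1 not in)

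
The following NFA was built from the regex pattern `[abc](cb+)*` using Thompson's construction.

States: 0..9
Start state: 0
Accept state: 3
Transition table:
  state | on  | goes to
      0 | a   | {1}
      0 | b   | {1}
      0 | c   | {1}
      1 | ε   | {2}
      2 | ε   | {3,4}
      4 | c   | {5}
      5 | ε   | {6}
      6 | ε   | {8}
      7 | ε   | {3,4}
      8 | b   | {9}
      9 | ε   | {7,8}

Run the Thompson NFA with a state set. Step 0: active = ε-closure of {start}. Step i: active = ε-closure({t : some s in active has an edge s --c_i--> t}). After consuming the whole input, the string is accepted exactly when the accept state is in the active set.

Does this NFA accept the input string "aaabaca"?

start: ε-closure({0}) = {0}
'a' @ 1: {1,2,3,4}  ✓accept
'a' @ 2: {}  — dead — no transitions
rest 'abaca' ignored (set empty)
end set {} — state 3 not in

Answer: REJECT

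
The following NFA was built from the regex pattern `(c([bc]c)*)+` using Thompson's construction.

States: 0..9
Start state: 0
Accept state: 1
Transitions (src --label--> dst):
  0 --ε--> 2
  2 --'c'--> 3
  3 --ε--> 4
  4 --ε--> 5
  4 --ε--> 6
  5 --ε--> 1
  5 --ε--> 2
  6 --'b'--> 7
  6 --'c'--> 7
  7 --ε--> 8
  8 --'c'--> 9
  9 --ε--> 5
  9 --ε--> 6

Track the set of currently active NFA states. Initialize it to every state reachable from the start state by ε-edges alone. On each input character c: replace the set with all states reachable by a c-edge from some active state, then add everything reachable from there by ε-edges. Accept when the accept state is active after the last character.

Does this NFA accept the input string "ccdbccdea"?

start: ε-closure({0}) = {0,2}
'c' @ 1: {1,2,3,4,5,6}  [accepting]
'c' @ 2: {1,2,3,4,5,6,7,8}  [accepting]
'd' @ 3: {}  — no active states
rest 'bccdea' ignored (set empty)
end set {} — state 1 not in

Answer: REJECT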